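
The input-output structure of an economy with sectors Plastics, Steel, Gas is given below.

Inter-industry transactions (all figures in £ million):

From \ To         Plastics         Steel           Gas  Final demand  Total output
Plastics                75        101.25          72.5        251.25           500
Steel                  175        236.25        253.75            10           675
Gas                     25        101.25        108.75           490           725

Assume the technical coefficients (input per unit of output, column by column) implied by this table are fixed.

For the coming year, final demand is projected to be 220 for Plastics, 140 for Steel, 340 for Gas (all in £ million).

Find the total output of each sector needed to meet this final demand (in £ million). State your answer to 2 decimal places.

Technical coefficients a_ij = z_ij / X_j:
  a_PP = 75/500 = 0.15, a_SP = 175/500 = 0.35, a_GP = 25/500 = 0.05
  a_PS = 101.25/675 = 0.15, a_SS = 236.25/675 = 0.35, a_GS = 101.25/675 = 0.15
  a_PG = 72.5/725 = 0.10, a_SG = 253.75/725 = 0.35, a_GG = 108.75/725 = 0.15
I − A =
  [   0.85    -0.15    -0.10]
  [  -0.35     0.65    -0.35]
  [  -0.05    -0.15     0.85]
Cofactors of I−A, C_ij = (−1)^(i+j)·(minor ij) (rows/columns in the sector order above):
  C_11 = (0.65)(0.85) − (-0.35)(-0.15) = 0.5000
  C_12 = −[(-0.35)(0.85) − (-0.35)(-0.05)] = 0.3150
  C_13 = (-0.35)(-0.15) − (0.65)(-0.05) = 0.0850
  C_21 = −[(-0.15)(0.85) − (-0.10)(-0.15)] = 0.1425
  C_22 = (0.85)(0.85) − (-0.10)(-0.05) = 0.7175
  C_23 = −[(0.85)(-0.15) − (-0.15)(-0.05)] = 0.1350
  C_31 = (-0.15)(-0.35) − (-0.10)(0.65) = 0.1175
  C_32 = −[(0.85)(-0.35) − (-0.10)(-0.35)] = 0.3325
  C_33 = (0.85)(0.65) − (-0.15)(-0.35) = 0.5000
det(I−A) = Σ_j (I−A)_1j·C_1j = (0.85)(0.5000) + (-0.15)(0.3150) + (-0.10)(0.0850) = 0.36925
adj(I−A) = Cᵀ =
  [ 0.5000   0.1425   0.1175]
  [ 0.3150   0.7175   0.3325]
  [ 0.0850   0.1350   0.5000]
(I − A)⁻¹ = adj(I−A) / det(I−A) ≈
  [   1.3541     0.3859     0.3182]
  [   0.8531     1.9431     0.9005]
  [   0.2302     0.3656     1.3541]
x = (I − A)⁻¹ d = adj(I−A)·d / det(I−A), with det(I−A) = 0.36925:
  x_P = (0.5000·220 + 0.1425·140 + 0.1175·340) / 0.36925 = 169.90 / 0.36925 ≈ 460.12
  x_S = (0.3150·220 + 0.7175·140 + 0.3325·340) / 0.36925 = 282.80 / 0.36925 ≈ 765.88
  x_G = (0.0850·220 + 0.1350·140 + 0.5000·340) / 0.36925 = 207.60 / 0.36925 ≈ 562.22

x_P = 460.12, x_S = 765.88, x_G = 562.22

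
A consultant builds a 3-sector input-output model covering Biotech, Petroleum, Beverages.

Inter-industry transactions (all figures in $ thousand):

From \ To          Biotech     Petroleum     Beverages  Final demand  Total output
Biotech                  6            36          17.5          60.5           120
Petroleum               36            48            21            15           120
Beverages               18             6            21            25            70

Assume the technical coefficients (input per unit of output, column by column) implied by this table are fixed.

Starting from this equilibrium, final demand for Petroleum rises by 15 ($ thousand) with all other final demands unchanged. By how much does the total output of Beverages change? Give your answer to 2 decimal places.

Technical coefficients a_ij = z_ij / X_j:
  a_11 = 6/120 = 0.05, a_21 = 36/120 = 0.30, a_31 = 18/120 = 0.15
  a_12 = 36/120 = 0.30, a_22 = 48/120 = 0.40, a_32 = 6/120 = 0.05
  a_13 = 17.5/70 = 0.25, a_23 = 21/70 = 0.30, a_33 = 21/70 = 0.30
I − A =
  [   0.95    -0.30    -0.25]
  [  -0.30     0.60    -0.30]
  [  -0.15    -0.05     0.70]
Cofactors of I−A, C_ij = (−1)^(i+j)·(minor ij) (rows/columns in the sector order above):
  C_11 = (0.60)(0.70) − (-0.30)(-0.05) = 0.4050
  C_12 = −[(-0.30)(0.70) − (-0.30)(-0.15)] = 0.2550
  C_13 = (-0.30)(-0.05) − (0.60)(-0.15) = 0.1050
  C_21 = −[(-0.30)(0.70) − (-0.25)(-0.05)] = 0.2225
  C_22 = (0.95)(0.70) − (-0.25)(-0.15) = 0.6275
  C_23 = −[(0.95)(-0.05) − (-0.30)(-0.15)] = 0.0925
  C_31 = (-0.30)(-0.30) − (-0.25)(0.60) = 0.2400
  C_32 = −[(0.95)(-0.30) − (-0.25)(-0.30)] = 0.3600
  C_33 = (0.95)(0.60) − (-0.30)(-0.30) = 0.4800
det(I−A) = Σ_j (I−A)_1j·C_1j = (0.95)(0.4050) + (-0.30)(0.2550) + (-0.25)(0.1050) = 0.2820
adj(I−A) = Cᵀ =
  [ 0.4050   0.2225   0.2400]
  [ 0.2550   0.6275   0.3600]
  [ 0.1050   0.0925   0.4800]
(I − A)⁻¹ = adj(I−A) / det(I−A) ≈
  [   1.4362     0.7890     0.8511]
  [   0.9043     2.2252     1.2766]
  [   0.3723     0.3280     1.7021]
Δx = (I − A)⁻¹ Δd with Δd having +15 in the Petroleum component and 0 elsewhere.
So Δx_3 = L_32 · (+15), where L_32 = adj(I−A)_32 / det(I−A) = 0.0925 / 0.2820.
Δx_3 = 0.0925 × (+15) / 0.2820 = 1.3875 / 0.2820 ≈ 4.92.

Δx_3 = 4.92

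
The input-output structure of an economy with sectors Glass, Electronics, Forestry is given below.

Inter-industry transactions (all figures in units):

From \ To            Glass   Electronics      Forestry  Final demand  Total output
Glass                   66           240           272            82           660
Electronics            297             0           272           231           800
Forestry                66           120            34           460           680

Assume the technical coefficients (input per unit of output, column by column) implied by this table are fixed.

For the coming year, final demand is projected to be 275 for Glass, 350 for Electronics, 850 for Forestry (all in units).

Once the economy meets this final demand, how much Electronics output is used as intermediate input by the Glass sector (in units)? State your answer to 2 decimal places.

Technical coefficients a_ij = z_ij / X_j:
  a_11 = 66/660 = 0.10, a_21 = 297/660 = 0.45, a_31 = 66/660 = 0.10
  a_12 = 240/800 = 0.30, a_22 = 0/800 = 0.00, a_32 = 120/800 = 0.15
  a_13 = 272/680 = 0.40, a_23 = 272/680 = 0.40, a_33 = 34/680 = 0.05
I − A =
  [   0.90    -0.30    -0.40]
  [  -0.45     1.00    -0.40]
  [  -0.10    -0.15     0.95]
Cofactors of I−A, C_ij = (−1)^(i+j)·(minor ij) (rows/columns in the sector order above):
  C_11 = (1.00)(0.95) − (-0.40)(-0.15) = 0.8900
  C_12 = −[(-0.45)(0.95) − (-0.40)(-0.10)] = 0.4675
  C_13 = (-0.45)(-0.15) − (1.00)(-0.10) = 0.1675
  C_21 = −[(-0.30)(0.95) − (-0.40)(-0.15)] = 0.3450
  C_22 = (0.90)(0.95) − (-0.40)(-0.10) = 0.8150
  C_23 = −[(0.90)(-0.15) − (-0.30)(-0.10)] = 0.1650
  C_31 = (-0.30)(-0.40) − (-0.40)(1.00) = 0.5200
  C_32 = −[(0.90)(-0.40) − (-0.40)(-0.45)] = 0.5400
  C_33 = (0.90)(1.00) − (-0.30)(-0.45) = 0.7650
det(I−A) = Σ_j (I−A)_1j·C_1j = (0.90)(0.8900) + (-0.30)(0.4675) + (-0.40)(0.1675) = 0.59375
adj(I−A) = Cᵀ =
  [ 0.8900   0.3450   0.5200]
  [ 0.4675   0.8150   0.5400]
  [ 0.1675   0.1650   0.7650]
(I − A)⁻¹ = adj(I−A) / det(I−A) ≈
  [   1.4989     0.5811     0.8758]
  [   0.7874     1.3726     0.9095]
  [   0.2821     0.2779     1.2884]
First solve x = (I − A)⁻¹ d = adj(I−A)·d / det(I−A); in particular x_1 = (0.8900·275 + 0.3450·350 + 0.5200·850) / 0.59375 = 807.50 / 0.59375 = 1360.0000.
Intermediate flow from 2 to 1: z_21 = a_21 · x_1 = 0.45 × 807.50 / 0.59375 = 363.375 / 0.59375 = 612.00.

z_21 = 612.00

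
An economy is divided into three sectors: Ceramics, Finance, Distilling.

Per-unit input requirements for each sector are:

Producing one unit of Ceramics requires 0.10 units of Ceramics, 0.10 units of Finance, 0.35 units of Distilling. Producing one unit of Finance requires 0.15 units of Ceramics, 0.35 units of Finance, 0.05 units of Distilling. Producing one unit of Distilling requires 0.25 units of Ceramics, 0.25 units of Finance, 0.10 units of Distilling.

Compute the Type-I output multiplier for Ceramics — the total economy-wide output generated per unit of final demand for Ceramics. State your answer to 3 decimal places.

I − A =
  [   0.90    -0.15    -0.25]
  [  -0.10     0.65    -0.25]
  [  -0.35    -0.05     0.90]
Cofactors of I−A, C_ij = (−1)^(i+j)·(minor ij) (rows/columns in the sector order above):
  C_11 = (0.65)(0.90) − (-0.25)(-0.05) = 0.5725
  C_12 = −[(-0.10)(0.90) − (-0.25)(-0.35)] = 0.1775
  C_13 = (-0.10)(-0.05) − (0.65)(-0.35) = 0.2325
  C_21 = −[(-0.15)(0.90) − (-0.25)(-0.05)] = 0.1475
  C_22 = (0.90)(0.90) − (-0.25)(-0.35) = 0.7225
  C_23 = −[(0.90)(-0.05) − (-0.15)(-0.35)] = 0.0975
  C_31 = (-0.15)(-0.25) − (-0.25)(0.65) = 0.2000
  C_32 = −[(0.90)(-0.25) − (-0.25)(-0.10)] = 0.2500
  C_33 = (0.90)(0.65) − (-0.15)(-0.10) = 0.5700
det(I−A) = Σ_j (I−A)_1j·C_1j = (0.90)(0.5725) + (-0.15)(0.1775) + (-0.25)(0.2325) = 0.4305
adj(I−A) = Cᵀ =
  [ 0.5725   0.1475   0.2000]
  [ 0.1775   0.7225   0.2500]
  [ 0.2325   0.0975   0.5700]
(I − A)⁻¹ = adj(I−A) / det(I−A) ≈
  [   1.3298     0.3426     0.4646]
  [   0.4123     1.6783     0.5807]
  [   0.5401     0.2265     1.3240]
The output multiplier for sector j is the column-j sum of the Leontief inverse (I − A)⁻¹ = adj(I−A) / det(I−A).
Column 1 of adj(I−A): (0.5725, 0.1775, 0.2325); det(I−A) = 0.4305.
m_1 = (0.5725 + 0.1775 + 0.2325) / 0.4305 = 0.9825 / 0.4305 ≈ 2.282.

m_1 = 2.282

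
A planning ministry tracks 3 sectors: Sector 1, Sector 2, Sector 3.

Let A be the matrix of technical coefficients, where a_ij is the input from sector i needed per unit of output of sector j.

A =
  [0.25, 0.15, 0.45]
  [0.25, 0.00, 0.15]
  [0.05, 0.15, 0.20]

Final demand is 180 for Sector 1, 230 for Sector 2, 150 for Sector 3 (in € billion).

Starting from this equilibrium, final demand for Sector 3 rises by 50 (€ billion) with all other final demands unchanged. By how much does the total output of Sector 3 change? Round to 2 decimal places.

I − A =
  [   0.75    -0.15    -0.45]
  [  -0.25     1.00    -0.15]
  [  -0.05    -0.15     0.80]
Cofactors of I−A, C_ij = (−1)^(i+j)·(minor ij) (rows/columns in the sector order above):
  C_11 = (1.00)(0.80) − (-0.15)(-0.15) = 0.7775
  C_12 = −[(-0.25)(0.80) − (-0.15)(-0.05)] = 0.2075
  C_13 = (-0.25)(-0.15) − (1.00)(-0.05) = 0.0875
  C_21 = −[(-0.15)(0.80) − (-0.45)(-0.15)] = 0.1875
  C_22 = (0.75)(0.80) − (-0.45)(-0.05) = 0.5775
  C_23 = −[(0.75)(-0.15) − (-0.15)(-0.05)] = 0.1200
  C_31 = (-0.15)(-0.15) − (-0.45)(1.00) = 0.4725
  C_32 = −[(0.75)(-0.15) − (-0.45)(-0.25)] = 0.2250
  C_33 = (0.75)(1.00) − (-0.15)(-0.25) = 0.7125
det(I−A) = Σ_j (I−A)_1j·C_1j = (0.75)(0.7775) + (-0.15)(0.2075) + (-0.45)(0.0875) = 0.512625
adj(I−A) = Cᵀ =
  [ 0.7775   0.1875   0.4725]
  [ 0.2075   0.5775   0.2250]
  [ 0.0875   0.1200   0.7125]
(I − A)⁻¹ = adj(I−A) / det(I−A) ≈
  [   1.5167     0.3658     0.9217]
  [   0.4048     1.1266     0.4389]
  [   0.1707     0.2341     1.3899]
Δx = (I − A)⁻¹ Δd with Δd having +50 in the Sector 3 component and 0 elsewhere.
So Δx_3 = L_33 · (+50), where L_33 = adj(I−A)_33 / det(I−A) = 0.7125 / 0.512625.
Δx_3 = 0.7125 × (+50) / 0.512625 = 35.625 / 0.512625 ≈ 69.50.

Δx_3 = 69.50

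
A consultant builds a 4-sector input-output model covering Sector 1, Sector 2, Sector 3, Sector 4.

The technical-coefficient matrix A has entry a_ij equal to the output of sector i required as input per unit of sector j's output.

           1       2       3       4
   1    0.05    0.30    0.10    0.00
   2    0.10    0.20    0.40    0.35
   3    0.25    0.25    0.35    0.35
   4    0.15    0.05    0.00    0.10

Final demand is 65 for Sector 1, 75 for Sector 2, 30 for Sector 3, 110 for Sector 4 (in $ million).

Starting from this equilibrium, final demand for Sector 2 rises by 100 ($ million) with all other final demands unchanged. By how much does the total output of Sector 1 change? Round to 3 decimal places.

Δx_1 = 78.316

I − A =
  [   0.95    -0.30    -0.10     0.00]
  [  -0.10     0.80    -0.40    -0.35]
  [  -0.25    -0.25     0.65    -0.35]
  [  -0.15    -0.05     0.00     0.90]
Compute the cofactors C_ij = (−1)^(i+j)·(3×3 minor ij) of I−A; the adjugate is their transpose:
adj(I−A) = Cᵀ =
  [ 0.359625   0.199750   0.178250   0.147000]
  [ 0.203625   0.528000   0.356250   0.343875]
  [ 0.255000   0.313625   0.624625   0.364875]
  [ 0.071250   0.062625   0.049500   0.327000]
det(I−A) = Σ_j (I−A)_1j·C_1j = (0.95)(0.359625) + (-0.30)(0.203625) + (-0.10)(0.255000) + (0.00)(0.071250) = 0.25505625
(I − A)⁻¹ = adj(I−A) / det(I−A) ≈
  [   1.4100     0.7832     0.6989     0.5763]
  [   0.7984     2.0701     1.3968     1.3482]
  [   0.9998     1.2296     2.4490     1.4306]
  [   0.2794     0.2455     0.1941     1.2821]
Δx = (I − A)⁻¹ Δd with Δd having +100 in the Sector 2 component and 0 elsewhere.
So Δx_1 = L_12 · (+100), where L_12 = adj(I−A)_12 / det(I−A) = 0.199750 / 0.25505625.
Δx_1 = 0.199750 × (+100) / 0.25505625 = 19.975 / 0.25505625 ≈ 78.316.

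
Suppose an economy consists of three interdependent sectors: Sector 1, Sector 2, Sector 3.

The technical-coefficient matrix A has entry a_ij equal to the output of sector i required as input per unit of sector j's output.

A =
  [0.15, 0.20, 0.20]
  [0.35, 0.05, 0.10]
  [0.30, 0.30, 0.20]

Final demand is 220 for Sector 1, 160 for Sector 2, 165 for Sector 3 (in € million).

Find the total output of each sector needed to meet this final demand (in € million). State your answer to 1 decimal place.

I − A =
  [   0.85    -0.20    -0.20]
  [  -0.35     0.95    -0.10]
  [  -0.30    -0.30     0.80]
Cofactors of I−A, C_ij = (−1)^(i+j)·(minor ij) (rows/columns in the sector order above):
  C_11 = (0.95)(0.80) − (-0.10)(-0.30) = 0.7300
  C_12 = −[(-0.35)(0.80) − (-0.10)(-0.30)] = 0.3100
  C_13 = (-0.35)(-0.30) − (0.95)(-0.30) = 0.3900
  C_21 = −[(-0.20)(0.80) − (-0.20)(-0.30)] = 0.2200
  C_22 = (0.85)(0.80) − (-0.20)(-0.30) = 0.6200
  C_23 = −[(0.85)(-0.30) − (-0.20)(-0.30)] = 0.3150
  C_31 = (-0.20)(-0.10) − (-0.20)(0.95) = 0.2100
  C_32 = −[(0.85)(-0.10) − (-0.20)(-0.35)] = 0.1550
  C_33 = (0.85)(0.95) − (-0.20)(-0.35) = 0.7375
det(I−A) = Σ_j (I−A)_1j·C_1j = (0.85)(0.7300) + (-0.20)(0.3100) + (-0.20)(0.3900) = 0.4805
adj(I−A) = Cᵀ =
  [ 0.7300   0.2200   0.2100]
  [ 0.3100   0.6200   0.1550]
  [ 0.3900   0.3150   0.7375]
(I − A)⁻¹ = adj(I−A) / det(I−A) ≈
  [   1.5193     0.4579     0.4370]
  [   0.6452     1.2903     0.3226]
  [   0.8117     0.6556     1.5349]
x = (I − A)⁻¹ d = adj(I−A)·d / det(I−A), with det(I−A) = 0.4805:
  x_1 = (0.7300·220 + 0.2200·160 + 0.2100·165) / 0.4805 = 230.45 / 0.4805 ≈ 479.6
  x_2 = (0.3100·220 + 0.6200·160 + 0.1550·165) / 0.4805 = 192.975 / 0.4805 ≈ 401.6
  x_3 = (0.3900·220 + 0.3150·160 + 0.7375·165) / 0.4805 = 257.8875 / 0.4805 ≈ 536.7

x_1 = 479.6, x_2 = 401.6, x_3 = 536.7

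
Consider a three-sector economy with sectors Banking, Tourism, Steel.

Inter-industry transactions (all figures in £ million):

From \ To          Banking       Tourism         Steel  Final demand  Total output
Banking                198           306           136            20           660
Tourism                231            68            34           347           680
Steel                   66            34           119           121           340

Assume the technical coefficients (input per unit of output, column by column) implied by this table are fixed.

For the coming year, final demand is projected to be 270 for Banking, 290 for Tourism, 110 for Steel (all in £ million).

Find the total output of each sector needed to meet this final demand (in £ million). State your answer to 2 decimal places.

x_1 = 1139.19, x_2 = 810.44, x_3 = 406.83

Technical coefficients a_ij = z_ij / X_j:
  a_11 = 198/660 = 0.30, a_21 = 231/660 = 0.35, a_31 = 66/660 = 0.10
  a_12 = 306/680 = 0.45, a_22 = 68/680 = 0.10, a_32 = 34/680 = 0.05
  a_13 = 136/340 = 0.40, a_23 = 34/340 = 0.10, a_33 = 119/340 = 0.35
I − A =
  [   0.70    -0.45    -0.40]
  [  -0.35     0.90    -0.10]
  [  -0.10    -0.05     0.65]
Cofactors of I−A, C_ij = (−1)^(i+j)·(minor ij) (rows/columns in the sector order above):
  C_11 = (0.90)(0.65) − (-0.10)(-0.05) = 0.5800
  C_12 = −[(-0.35)(0.65) − (-0.10)(-0.10)] = 0.2375
  C_13 = (-0.35)(-0.05) − (0.90)(-0.10) = 0.1075
  C_21 = −[(-0.45)(0.65) − (-0.40)(-0.05)] = 0.3125
  C_22 = (0.70)(0.65) − (-0.40)(-0.10) = 0.4150
  C_23 = −[(0.70)(-0.05) − (-0.45)(-0.10)] = 0.0800
  C_31 = (-0.45)(-0.10) − (-0.40)(0.90) = 0.4050
  C_32 = −[(0.70)(-0.10) − (-0.40)(-0.35)] = 0.2100
  C_33 = (0.70)(0.90) − (-0.45)(-0.35) = 0.4725
det(I−A) = Σ_j (I−A)_1j·C_1j = (0.70)(0.5800) + (-0.45)(0.2375) + (-0.40)(0.1075) = 0.256125
adj(I−A) = Cᵀ =
  [ 0.5800   0.3125   0.4050]
  [ 0.2375   0.4150   0.2100]
  [ 0.1075   0.0800   0.4725]
(I − A)⁻¹ = adj(I−A) / det(I−A) ≈
  [   2.2645     1.2201     1.5813]
  [   0.9273     1.6203     0.8199]
  [   0.4197     0.3123     1.8448]
x = (I − A)⁻¹ d = adj(I−A)·d / det(I−A), with det(I−A) = 0.256125:
  x_1 = (0.5800·270 + 0.3125·290 + 0.4050·110) / 0.256125 = 291.775 / 0.256125 ≈ 1139.19
  x_2 = (0.2375·270 + 0.4150·290 + 0.2100·110) / 0.256125 = 207.575 / 0.256125 ≈ 810.44
  x_3 = (0.1075·270 + 0.0800·290 + 0.4725·110) / 0.256125 = 104.20 / 0.256125 ≈ 406.83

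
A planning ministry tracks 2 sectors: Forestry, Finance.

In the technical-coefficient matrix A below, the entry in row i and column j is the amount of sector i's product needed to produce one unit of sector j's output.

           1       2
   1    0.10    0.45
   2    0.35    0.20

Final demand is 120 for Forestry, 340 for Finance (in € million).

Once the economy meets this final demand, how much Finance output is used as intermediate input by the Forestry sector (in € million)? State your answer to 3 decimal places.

I − A =
  [   0.90    -0.45]
  [  -0.35     0.80]
det(I−A) = (0.90)(0.80) − (-0.45)(-0.35) = 0.5625
adj(I−A) = [[0.80, 0.45], [0.35, 0.90]]
(I − A)⁻¹ = adj(I−A) / det(I−A) ≈
  [   1.4222     0.8000]
  [   0.6222     1.6000]
First solve x = (I − A)⁻¹ d = adj(I−A)·d / det(I−A); in particular x_1 = (0.80·120 + 0.45·340) / 0.5625 = 249.00 / 0.5625 ≈ 442.66667.
Intermediate flow from 2 to 1: z_21 = a_21 · x_1 = 0.35 × 249.00 / 0.5625 = 87.15 / 0.5625 ≈ 154.933.

z_21 = 154.933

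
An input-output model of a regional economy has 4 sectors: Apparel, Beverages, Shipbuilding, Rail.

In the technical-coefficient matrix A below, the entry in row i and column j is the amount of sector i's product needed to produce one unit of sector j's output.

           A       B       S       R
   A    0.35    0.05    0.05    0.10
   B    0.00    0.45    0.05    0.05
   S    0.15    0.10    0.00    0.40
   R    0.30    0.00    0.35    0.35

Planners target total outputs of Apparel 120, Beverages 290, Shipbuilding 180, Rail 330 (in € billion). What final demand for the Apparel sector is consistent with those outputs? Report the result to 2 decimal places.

I − A =
  [   0.65    -0.05    -0.05    -0.10]
  [   0.00     0.55    -0.05    -0.05]
  [  -0.15    -0.10     1.00    -0.40]
  [  -0.30     0.00    -0.35     0.65]
d = (I − A) x:
  d_A = (+0.65)·120 + (-0.05)·290 + (-0.05)·180 + (-0.10)·330 = 21.50
  d_B = (+0.00)·120 + (+0.55)·290 + (-0.05)·180 + (-0.05)·330 = 134.00
  d_S = (-0.15)·120 + (-0.10)·290 + (+1.00)·180 + (-0.40)·330 = 1.00
  d_R = (-0.30)·120 + (+0.00)·290 + (-0.35)·180 + (+0.65)·330 = 115.50

d_A = 21.50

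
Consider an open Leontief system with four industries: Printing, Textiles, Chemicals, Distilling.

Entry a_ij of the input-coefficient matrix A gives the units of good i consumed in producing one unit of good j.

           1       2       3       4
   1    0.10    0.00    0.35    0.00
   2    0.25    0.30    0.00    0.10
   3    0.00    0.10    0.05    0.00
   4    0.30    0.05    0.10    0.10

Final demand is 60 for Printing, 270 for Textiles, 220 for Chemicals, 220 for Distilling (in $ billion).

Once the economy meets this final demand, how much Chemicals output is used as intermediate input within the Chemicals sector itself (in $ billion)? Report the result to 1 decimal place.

z_33 = 14.2

I − A =
  [   0.90     0.00    -0.35     0.00]
  [  -0.25     0.70     0.00    -0.10]
  [   0.00    -0.10     0.95     0.00]
  [  -0.30    -0.05    -0.10     0.90]
Compute the cofactors C_ij = (−1)^(i+j)·(3×3 minor ij) of I−A; the adjugate is their transpose:
adj(I−A) = Cᵀ =
  [ 0.592750   0.031500   0.218750   0.003500]
  [ 0.242250   0.769500   0.098250   0.085500]
  [ 0.025500   0.081000   0.562500   0.009000]
  [ 0.213875   0.062250   0.140875   0.589750]
det(I−A) = Σ_j (I−A)_1j·C_1j = (0.90)(0.592750) + (0.00)(0.242250) + (-0.35)(0.025500) + (0.00)(0.213875) = 0.52455
(I − A)⁻¹ = adj(I−A) / det(I−A) ≈
  [   1.1300     0.0601     0.4170     0.0067]
  [   0.4618     1.4670     0.1873     0.1630]
  [   0.0486     0.1544     1.0723     0.0172]
  [   0.4077     0.1187     0.2686     1.1243]
First solve x = (I − A)⁻¹ d = adj(I−A)·d / det(I−A); in particular x_3 = (0.025500·60 + 0.081000·270 + 0.562500·220 + 0.009000·220) / 0.52455 = 149.13 / 0.52455 ≈ 284.301.
Intermediate flow from 3 to 3: z_33 = a_33 · x_3 = 0.05 × 149.13 / 0.52455 = 7.4565 / 0.52455 ≈ 14.2.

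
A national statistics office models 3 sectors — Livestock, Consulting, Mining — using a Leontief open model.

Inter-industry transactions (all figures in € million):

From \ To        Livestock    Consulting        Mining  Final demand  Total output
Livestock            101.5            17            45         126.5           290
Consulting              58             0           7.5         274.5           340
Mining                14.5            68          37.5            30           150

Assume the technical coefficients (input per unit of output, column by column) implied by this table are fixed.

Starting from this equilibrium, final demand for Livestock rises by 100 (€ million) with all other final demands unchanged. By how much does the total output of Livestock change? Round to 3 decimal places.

Technical coefficients a_ij = z_ij / X_j:
  a_LL = 101.5/290 = 0.35, a_CL = 58/290 = 0.20, a_ML = 14.5/290 = 0.05
  a_LC = 17/340 = 0.05, a_CC = 0/340 = 0.00, a_MC = 68/340 = 0.20
  a_LM = 45/150 = 0.30, a_CM = 7.5/150 = 0.05, a_MM = 37.5/150 = 0.25
I − A =
  [   0.65    -0.05    -0.30]
  [  -0.20     1.00    -0.05]
  [  -0.05    -0.20     0.75]
Cofactors of I−A, C_ij = (−1)^(i+j)·(minor ij) (rows/columns in the sector order above):
  C_11 = (1.00)(0.75) − (-0.05)(-0.20) = 0.7400
  C_12 = −[(-0.20)(0.75) − (-0.05)(-0.05)] = 0.1525
  C_13 = (-0.20)(-0.20) − (1.00)(-0.05) = 0.0900
  C_21 = −[(-0.05)(0.75) − (-0.30)(-0.20)] = 0.0975
  C_22 = (0.65)(0.75) − (-0.30)(-0.05) = 0.4725
  C_23 = −[(0.65)(-0.20) − (-0.05)(-0.05)] = 0.1325
  C_31 = (-0.05)(-0.05) − (-0.30)(1.00) = 0.3025
  C_32 = −[(0.65)(-0.05) − (-0.30)(-0.20)] = 0.0925
  C_33 = (0.65)(1.00) − (-0.05)(-0.20) = 0.6400
det(I−A) = Σ_j (I−A)_1j·C_1j = (0.65)(0.7400) + (-0.05)(0.1525) + (-0.30)(0.0900) = 0.446375
adj(I−A) = Cᵀ =
  [ 0.7400   0.0975   0.3025]
  [ 0.1525   0.4725   0.0925]
  [ 0.0900   0.1325   0.6400]
(I − A)⁻¹ = adj(I−A) / det(I−A) ≈
  [   1.6578     0.2184     0.6777]
  [   0.3416     1.0585     0.2072]
  [   0.2016     0.2968     1.4338]
Δx = (I − A)⁻¹ Δd with Δd having +100 in the Livestock component and 0 elsewhere.
So Δx_L = L_LL · (+100), where L_LL = adj(I−A)_LL / det(I−A) = 0.7400 / 0.446375.
Δx_L = 0.7400 × (+100) / 0.446375 = 74.00 / 0.446375 ≈ 165.780.

Δx_L = 165.780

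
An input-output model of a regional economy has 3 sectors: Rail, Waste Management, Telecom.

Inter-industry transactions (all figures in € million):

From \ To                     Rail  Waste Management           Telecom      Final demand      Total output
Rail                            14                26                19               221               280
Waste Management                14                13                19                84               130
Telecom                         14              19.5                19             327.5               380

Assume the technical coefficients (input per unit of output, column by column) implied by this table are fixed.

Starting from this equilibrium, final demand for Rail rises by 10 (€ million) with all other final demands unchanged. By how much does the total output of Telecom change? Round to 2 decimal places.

Δx_T = 0.66

Technical coefficients a_ij = z_ij / X_j:
  a_RR = 14/280 = 0.05, a_WR = 14/280 = 0.05, a_TR = 14/280 = 0.05
  a_RW = 26/130 = 0.20, a_WW = 13/130 = 0.10, a_TW = 19.5/130 = 0.15
  a_RT = 19/380 = 0.05, a_WT = 19/380 = 0.05, a_TT = 19/380 = 0.05
I − A =
  [   0.95    -0.20    -0.05]
  [  -0.05     0.90    -0.05]
  [  -0.05    -0.15     0.95]
Cofactors of I−A, C_ij = (−1)^(i+j)·(minor ij) (rows/columns in the sector order above):
  C_11 = (0.90)(0.95) − (-0.05)(-0.15) = 0.8475
  C_12 = −[(-0.05)(0.95) − (-0.05)(-0.05)] = 0.0500
  C_13 = (-0.05)(-0.15) − (0.90)(-0.05) = 0.0525
  C_21 = −[(-0.20)(0.95) − (-0.05)(-0.15)] = 0.1975
  C_22 = (0.95)(0.95) − (-0.05)(-0.05) = 0.9000
  C_23 = −[(0.95)(-0.15) − (-0.20)(-0.05)] = 0.1525
  C_31 = (-0.20)(-0.05) − (-0.05)(0.90) = 0.0550
  C_32 = −[(0.95)(-0.05) − (-0.05)(-0.05)] = 0.0500
  C_33 = (0.95)(0.90) − (-0.20)(-0.05) = 0.8450
det(I−A) = Σ_j (I−A)_1j·C_1j = (0.95)(0.8475) + (-0.20)(0.0500) + (-0.05)(0.0525) = 0.7925
adj(I−A) = Cᵀ =
  [ 0.8475   0.1975   0.0550]
  [ 0.0500   0.9000   0.0500]
  [ 0.0525   0.1525   0.8450]
(I − A)⁻¹ = adj(I−A) / det(I−A) ≈
  [   1.0694     0.2492     0.0694]
  [   0.0631     1.1356     0.0631]
  [   0.0662     0.1924     1.0662]
Δx = (I − A)⁻¹ Δd with Δd having +10 in the Rail component and 0 elsewhere.
So Δx_T = L_TR · (+10), where L_TR = adj(I−A)_TR / det(I−A) = 0.0525 / 0.7925.
Δx_T = 0.0525 × (+10) / 0.7925 = 0.525 / 0.7925 ≈ 0.66.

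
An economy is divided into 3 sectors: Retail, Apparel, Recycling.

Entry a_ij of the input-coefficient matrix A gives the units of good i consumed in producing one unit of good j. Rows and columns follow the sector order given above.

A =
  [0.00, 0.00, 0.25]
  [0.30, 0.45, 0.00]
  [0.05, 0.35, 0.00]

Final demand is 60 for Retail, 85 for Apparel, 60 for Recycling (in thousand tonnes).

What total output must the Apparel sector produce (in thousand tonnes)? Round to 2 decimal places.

x_2 = 205.93

I − A =
  [   1.00     0.00    -0.25]
  [  -0.30     0.55     0.00]
  [  -0.05    -0.35     1.00]
Cofactors of I−A, C_ij = (−1)^(i+j)·(minor ij) (rows/columns in the sector order above):
  C_11 = (0.55)(1.00) − (0.00)(-0.35) = 0.5500
  C_12 = −[(-0.30)(1.00) − (0.00)(-0.05)] = 0.3000
  C_13 = (-0.30)(-0.35) − (0.55)(-0.05) = 0.1325
  C_21 = −[(0.00)(1.00) − (-0.25)(-0.35)] = 0.0875
  C_22 = (1.00)(1.00) − (-0.25)(-0.05) = 0.9875
  C_23 = −[(1.00)(-0.35) − (0.00)(-0.05)] = 0.3500
  C_31 = (0.00)(0.00) − (-0.25)(0.55) = 0.1375
  C_32 = −[(1.00)(0.00) − (-0.25)(-0.30)] = 0.0750
  C_33 = (1.00)(0.55) − (0.00)(-0.30) = 0.5500
det(I−A) = Σ_j (I−A)_1j·C_1j = (1.00)(0.5500) + (0.00)(0.3000) + (-0.25)(0.1325) = 0.516875
adj(I−A) = Cᵀ =
  [ 0.5500   0.0875   0.1375]
  [ 0.3000   0.9875   0.0750]
  [ 0.1325   0.3500   0.5500]
(I − A)⁻¹ = adj(I−A) / det(I−A) ≈
  [   1.0641     0.1693     0.2660]
  [   0.5804     1.9105     0.1451]
  [   0.2563     0.6771     1.0641]
x = (I − A)⁻¹ d = adj(I−A)·d / det(I−A), with det(I−A) = 0.516875:
  x_1 = (0.5500·60 + 0.0875·85 + 0.1375·60) / 0.516875 = 48.6875 / 0.516875 ≈ 94.20
  x_2 = (0.3000·60 + 0.9875·85 + 0.0750·60) / 0.516875 = 106.4375 / 0.516875 ≈ 205.93
  x_3 = (0.1325·60 + 0.3500·85 + 0.5500·60) / 0.516875 = 70.70 / 0.516875 ≈ 136.78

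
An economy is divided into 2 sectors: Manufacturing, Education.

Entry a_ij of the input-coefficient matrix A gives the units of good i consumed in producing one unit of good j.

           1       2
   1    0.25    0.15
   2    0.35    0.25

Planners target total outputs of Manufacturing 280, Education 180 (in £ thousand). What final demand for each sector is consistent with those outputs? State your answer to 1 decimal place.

d_1 = 183.0, d_2 = 37.0

I − A =
  [   0.75    -0.15]
  [  -0.35     0.75]
d = (I − A) x:
  d_1 = (+0.75)·280 + (-0.15)·180 = 183.0
  d_2 = (-0.35)·280 + (+0.75)·180 = 37.0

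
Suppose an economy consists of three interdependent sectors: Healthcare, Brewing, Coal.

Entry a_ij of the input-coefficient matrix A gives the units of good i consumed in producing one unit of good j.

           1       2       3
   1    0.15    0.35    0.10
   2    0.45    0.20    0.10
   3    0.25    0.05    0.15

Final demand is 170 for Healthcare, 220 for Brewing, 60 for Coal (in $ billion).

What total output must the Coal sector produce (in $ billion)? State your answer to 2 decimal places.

I − A =
  [   0.85    -0.35    -0.10]
  [  -0.45     0.80    -0.10]
  [  -0.25    -0.05     0.85]
Cofactors of I−A, C_ij = (−1)^(i+j)·(minor ij) (rows/columns in the sector order above):
  C_11 = (0.80)(0.85) − (-0.10)(-0.05) = 0.6750
  C_12 = −[(-0.45)(0.85) − (-0.10)(-0.25)] = 0.4075
  C_13 = (-0.45)(-0.05) − (0.80)(-0.25) = 0.2225
  C_21 = −[(-0.35)(0.85) − (-0.10)(-0.05)] = 0.3025
  C_22 = (0.85)(0.85) − (-0.10)(-0.25) = 0.6975
  C_23 = −[(0.85)(-0.05) − (-0.35)(-0.25)] = 0.1300
  C_31 = (-0.35)(-0.10) − (-0.10)(0.80) = 0.1150
  C_32 = −[(0.85)(-0.10) − (-0.10)(-0.45)] = 0.1300
  C_33 = (0.85)(0.80) − (-0.35)(-0.45) = 0.5225
det(I−A) = Σ_j (I−A)_1j·C_1j = (0.85)(0.6750) + (-0.35)(0.4075) + (-0.10)(0.2225) = 0.408875
adj(I−A) = Cᵀ =
  [ 0.6750   0.3025   0.1150]
  [ 0.4075   0.6975   0.1300]
  [ 0.2225   0.1300   0.5225]
(I − A)⁻¹ = adj(I−A) / det(I−A) ≈
  [   1.6509     0.7398     0.2813]
  [   0.9966     1.7059     0.3179]
  [   0.5442     0.3179     1.2779]
x = (I − A)⁻¹ d = adj(I−A)·d / det(I−A), with det(I−A) = 0.408875:
  x_1 = (0.6750·170 + 0.3025·220 + 0.1150·60) / 0.408875 = 188.20 / 0.408875 ≈ 460.29
  x_2 = (0.4075·170 + 0.6975·220 + 0.1300·60) / 0.408875 = 230.525 / 0.408875 ≈ 563.80
  x_3 = (0.2225·170 + 0.1300·220 + 0.5225·60) / 0.408875 = 97.775 / 0.408875 ≈ 239.13

x_3 = 239.13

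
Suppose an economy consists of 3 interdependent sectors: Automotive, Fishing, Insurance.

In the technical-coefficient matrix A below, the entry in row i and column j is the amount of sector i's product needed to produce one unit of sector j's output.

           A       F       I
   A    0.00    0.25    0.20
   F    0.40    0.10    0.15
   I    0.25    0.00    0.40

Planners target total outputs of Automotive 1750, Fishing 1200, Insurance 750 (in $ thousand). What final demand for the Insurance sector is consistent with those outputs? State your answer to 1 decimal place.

d_I = 12.5

I − A =
  [   1.00    -0.25    -0.20]
  [  -0.40     0.90    -0.15]
  [  -0.25     0.00     0.60]
d = (I − A) x:
  d_A = (+1.00)·1750 + (-0.25)·1200 + (-0.20)·750 = 1300.0
  d_F = (-0.40)·1750 + (+0.90)·1200 + (-0.15)·750 = 267.5
  d_I = (-0.25)·1750 + (+0.00)·1200 + (+0.60)·750 = 12.5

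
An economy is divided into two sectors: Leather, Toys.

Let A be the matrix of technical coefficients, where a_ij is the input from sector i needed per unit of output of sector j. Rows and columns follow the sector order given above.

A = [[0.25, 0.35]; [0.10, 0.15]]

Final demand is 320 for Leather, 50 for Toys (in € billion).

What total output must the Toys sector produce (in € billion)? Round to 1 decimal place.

I − A =
  [   0.75    -0.35]
  [  -0.10     0.85]
det(I−A) = (0.75)(0.85) − (-0.35)(-0.10) = 0.6025
adj(I−A) = [[0.85, 0.35], [0.10, 0.75]]
(I − A)⁻¹ = adj(I−A) / det(I−A) ≈
  [   1.4108     0.5809]
  [   0.1660     1.2448]
x = (I − A)⁻¹ d = adj(I−A)·d / det(I−A), with det(I−A) = 0.6025:
  x_L = (0.85·320 + 0.35·50) / 0.6025 = 289.50 / 0.6025 ≈ 480.5
  x_T = (0.10·320 + 0.75·50) / 0.6025 = 69.50 / 0.6025 ≈ 115.4

x_T = 115.4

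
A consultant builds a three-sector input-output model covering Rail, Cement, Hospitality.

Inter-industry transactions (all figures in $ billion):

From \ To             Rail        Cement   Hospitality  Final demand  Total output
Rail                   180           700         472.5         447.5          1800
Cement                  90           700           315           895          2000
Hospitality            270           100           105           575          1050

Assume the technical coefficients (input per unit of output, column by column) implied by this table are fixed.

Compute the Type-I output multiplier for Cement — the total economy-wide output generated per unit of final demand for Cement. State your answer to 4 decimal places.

m_C = 2.6976

Technical coefficients a_ij = z_ij / X_j:
  a_RR = 180/1800 = 0.10, a_CR = 90/1800 = 0.05, a_HR = 270/1800 = 0.15
  a_RC = 700/2000 = 0.35, a_CC = 700/2000 = 0.35, a_HC = 100/2000 = 0.05
  a_RH = 472.5/1050 = 0.45, a_CH = 315/1050 = 0.30, a_HH = 105/1050 = 0.10
I − A =
  [   0.90    -0.35    -0.45]
  [  -0.05     0.65    -0.30]
  [  -0.15    -0.05     0.90]
Cofactors of I−A, C_ij = (−1)^(i+j)·(minor ij) (rows/columns in the sector order above):
  C_11 = (0.65)(0.90) − (-0.30)(-0.05) = 0.5700
  C_12 = −[(-0.05)(0.90) − (-0.30)(-0.15)] = 0.0900
  C_13 = (-0.05)(-0.05) − (0.65)(-0.15) = 0.1000
  C_21 = −[(-0.35)(0.90) − (-0.45)(-0.05)] = 0.3375
  C_22 = (0.90)(0.90) − (-0.45)(-0.15) = 0.7425
  C_23 = −[(0.90)(-0.05) − (-0.35)(-0.15)] = 0.0975
  C_31 = (-0.35)(-0.30) − (-0.45)(0.65) = 0.3975
  C_32 = −[(0.90)(-0.30) − (-0.45)(-0.05)] = 0.2925
  C_33 = (0.90)(0.65) − (-0.35)(-0.05) = 0.5675
det(I−A) = Σ_j (I−A)_1j·C_1j = (0.90)(0.5700) + (-0.35)(0.0900) + (-0.45)(0.1000) = 0.4365
adj(I−A) = Cᵀ =
  [ 0.5700   0.3375   0.3975]
  [ 0.0900   0.7425   0.2925]
  [ 0.1000   0.0975   0.5675]
(I − A)⁻¹ = adj(I−A) / det(I−A) ≈
  [   1.30584     0.77320     0.91065]
  [   0.20619     1.70103     0.67010]
  [   0.22910     0.22337     1.30011]
The output multiplier for sector j is the column-j sum of the Leontief inverse (I − A)⁻¹ = adj(I−A) / det(I−A).
Column C of adj(I−A): (0.3375, 0.7425, 0.0975); det(I−A) = 0.4365.
m_C = (0.3375 + 0.7425 + 0.0975) / 0.4365 = 1.1775 / 0.4365 ≈ 2.6976.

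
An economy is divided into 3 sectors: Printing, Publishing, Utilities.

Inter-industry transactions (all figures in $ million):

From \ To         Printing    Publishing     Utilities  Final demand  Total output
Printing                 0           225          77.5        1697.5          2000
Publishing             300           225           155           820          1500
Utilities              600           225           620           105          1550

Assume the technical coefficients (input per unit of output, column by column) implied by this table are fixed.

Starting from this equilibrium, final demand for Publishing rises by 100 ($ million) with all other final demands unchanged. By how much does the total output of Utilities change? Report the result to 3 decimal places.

Δx_3 = 42.105

Technical coefficients a_ij = z_ij / X_j:
  a_11 = 0/2000 = 0.00, a_21 = 300/2000 = 0.15, a_31 = 600/2000 = 0.30
  a_12 = 225/1500 = 0.15, a_22 = 225/1500 = 0.15, a_32 = 225/1500 = 0.15
  a_13 = 77.5/1550 = 0.05, a_23 = 155/1550 = 0.10, a_33 = 620/1550 = 0.40
I − A =
  [   1.00    -0.15    -0.05]
  [  -0.15     0.85    -0.10]
  [  -0.30    -0.15     0.60]
Cofactors of I−A, C_ij = (−1)^(i+j)·(minor ij) (rows/columns in the sector order above):
  C_11 = (0.85)(0.60) − (-0.10)(-0.15) = 0.4950
  C_12 = −[(-0.15)(0.60) − (-0.10)(-0.30)] = 0.1200
  C_13 = (-0.15)(-0.15) − (0.85)(-0.30) = 0.2775
  C_21 = −[(-0.15)(0.60) − (-0.05)(-0.15)] = 0.0975
  C_22 = (1.00)(0.60) − (-0.05)(-0.30) = 0.5850
  C_23 = −[(1.00)(-0.15) − (-0.15)(-0.30)] = 0.1950
  C_31 = (-0.15)(-0.10) − (-0.05)(0.85) = 0.0575
  C_32 = −[(1.00)(-0.10) − (-0.05)(-0.15)] = 0.1075
  C_33 = (1.00)(0.85) − (-0.15)(-0.15) = 0.8275
det(I−A) = Σ_j (I−A)_1j·C_1j = (1.00)(0.4950) + (-0.15)(0.1200) + (-0.05)(0.2775) = 0.463125
adj(I−A) = Cᵀ =
  [ 0.4950   0.0975   0.0575]
  [ 0.1200   0.5850   0.1075]
  [ 0.2775   0.1950   0.8275]
(I − A)⁻¹ = adj(I−A) / det(I−A) ≈
  [   1.0688     0.2105     0.1242]
  [   0.2591     1.2632     0.2321]
  [   0.5992     0.4211     1.7868]
Δx = (I − A)⁻¹ Δd with Δd having +100 in the Publishing component and 0 elsewhere.
So Δx_3 = L_32 · (+100), where L_32 = adj(I−A)_32 / det(I−A) = 0.1950 / 0.463125.
Δx_3 = 0.1950 × (+100) / 0.463125 = 19.50 / 0.463125 ≈ 42.105.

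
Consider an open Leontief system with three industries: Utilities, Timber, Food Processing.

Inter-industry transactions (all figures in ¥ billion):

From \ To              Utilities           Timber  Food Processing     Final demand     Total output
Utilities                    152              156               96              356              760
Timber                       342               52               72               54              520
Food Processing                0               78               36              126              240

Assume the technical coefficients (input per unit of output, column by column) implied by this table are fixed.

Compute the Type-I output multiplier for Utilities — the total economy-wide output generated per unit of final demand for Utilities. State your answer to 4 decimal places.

Technical coefficients a_ij = z_ij / X_j:
  a_UU = 152/760 = 0.20, a_TU = 342/760 = 0.45, a_FU = 0/760 = 0.00
  a_UT = 156/520 = 0.30, a_TT = 52/520 = 0.10, a_FT = 78/520 = 0.15
  a_UF = 96/240 = 0.40, a_TF = 72/240 = 0.30, a_FF = 36/240 = 0.15
I − A =
  [   0.80    -0.30    -0.40]
  [  -0.45     0.90    -0.30]
  [   0.00    -0.15     0.85]
Cofactors of I−A, C_ij = (−1)^(i+j)·(minor ij) (rows/columns in the sector order above):
  C_11 = (0.90)(0.85) − (-0.30)(-0.15) = 0.7200
  C_12 = −[(-0.45)(0.85) − (-0.30)(0.00)] = 0.3825
  C_13 = (-0.45)(-0.15) − (0.90)(0.00) = 0.0675
  C_21 = −[(-0.30)(0.85) − (-0.40)(-0.15)] = 0.3150
  C_22 = (0.80)(0.85) − (-0.40)(0.00) = 0.6800
  C_23 = −[(0.80)(-0.15) − (-0.30)(0.00)] = 0.1200
  C_31 = (-0.30)(-0.30) − (-0.40)(0.90) = 0.4500
  C_32 = −[(0.80)(-0.30) − (-0.40)(-0.45)] = 0.4200
  C_33 = (0.80)(0.90) − (-0.30)(-0.45) = 0.5850
det(I−A) = Σ_j (I−A)_1j·C_1j = (0.80)(0.7200) + (-0.30)(0.3825) + (-0.40)(0.0675) = 0.43425
adj(I−A) = Cᵀ =
  [ 0.7200   0.3150   0.4500]
  [ 0.3825   0.6800   0.4200]
  [ 0.0675   0.1200   0.5850]
(I − A)⁻¹ = adj(I−A) / det(I−A) ≈
  [   1.65803     0.72539     1.03627]
  [   0.88083     1.56592     0.96718]
  [   0.15544     0.27634     1.34715]
The output multiplier for sector j is the column-j sum of the Leontief inverse (I − A)⁻¹ = adj(I−A) / det(I−A).
Column U of adj(I−A): (0.7200, 0.3825, 0.0675); det(I−A) = 0.43425.
m_U = (0.7200 + 0.3825 + 0.0675) / 0.43425 = 1.17 / 0.43425 ≈ 2.6943.

m_U = 2.6943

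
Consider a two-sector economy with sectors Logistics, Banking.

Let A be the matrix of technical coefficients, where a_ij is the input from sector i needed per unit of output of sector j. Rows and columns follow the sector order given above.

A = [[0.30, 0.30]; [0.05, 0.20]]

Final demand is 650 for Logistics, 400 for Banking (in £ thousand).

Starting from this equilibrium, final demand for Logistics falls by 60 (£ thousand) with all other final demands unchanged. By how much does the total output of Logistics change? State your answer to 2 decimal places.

Δx_L = -88.07

I − A =
  [   0.70    -0.30]
  [  -0.05     0.80]
det(I−A) = (0.70)(0.80) − (-0.30)(-0.05) = 0.5450
adj(I−A) = [[0.80, 0.30], [0.05, 0.70]]
(I − A)⁻¹ = adj(I−A) / det(I−A) ≈
  [   1.4679     0.5505]
  [   0.0917     1.2844]
Δx = (I − A)⁻¹ Δd with Δd having -60 in the Logistics component and 0 elsewhere.
So Δx_L = L_LL · (-60), where L_LL = adj(I−A)_LL / det(I−A) = 0.80 / 0.5450.
Δx_L = 0.80 × (-60) / 0.5450 = -48.00 / 0.5450 ≈ -88.07.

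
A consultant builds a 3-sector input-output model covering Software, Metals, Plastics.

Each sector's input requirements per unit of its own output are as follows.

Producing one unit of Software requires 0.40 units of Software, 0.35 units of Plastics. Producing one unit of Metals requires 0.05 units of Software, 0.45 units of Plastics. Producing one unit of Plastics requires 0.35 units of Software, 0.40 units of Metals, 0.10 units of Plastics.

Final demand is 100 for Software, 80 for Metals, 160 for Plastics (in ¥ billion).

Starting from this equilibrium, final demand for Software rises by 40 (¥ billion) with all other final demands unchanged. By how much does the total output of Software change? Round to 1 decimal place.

Δx_S = 95.2

I − A =
  [   0.60    -0.05    -0.35]
  [   0.00     1.00    -0.40]
  [  -0.35    -0.45     0.90]
Cofactors of I−A, C_ij = (−1)^(i+j)·(minor ij) (rows/columns in the sector order above):
  C_11 = (1.00)(0.90) − (-0.40)(-0.45) = 0.7200
  C_12 = −[(0.00)(0.90) − (-0.40)(-0.35)] = 0.1400
  C_13 = (0.00)(-0.45) − (1.00)(-0.35) = 0.3500
  C_21 = −[(-0.05)(0.90) − (-0.35)(-0.45)] = 0.2025
  C_22 = (0.60)(0.90) − (-0.35)(-0.35) = 0.4175
  C_23 = −[(0.60)(-0.45) − (-0.05)(-0.35)] = 0.2875
  C_31 = (-0.05)(-0.40) − (-0.35)(1.00) = 0.3700
  C_32 = −[(0.60)(-0.40) − (-0.35)(0.00)] = 0.2400
  C_33 = (0.60)(1.00) − (-0.05)(0.00) = 0.6000
det(I−A) = Σ_j (I−A)_1j·C_1j = (0.60)(0.7200) + (-0.05)(0.1400) + (-0.35)(0.3500) = 0.3025
adj(I−A) = Cᵀ =
  [ 0.7200   0.2025   0.3700]
  [ 0.1400   0.4175   0.2400]
  [ 0.3500   0.2875   0.6000]
(I − A)⁻¹ = adj(I−A) / det(I−A) ≈
  [   2.3802     0.6694     1.2231]
  [   0.4628     1.3802     0.7934]
  [   1.1570     0.9504     1.9835]
Δx = (I − A)⁻¹ Δd with Δd having +40 in the Software component and 0 elsewhere.
So Δx_S = L_SS · (+40), where L_SS = adj(I−A)_SS / det(I−A) = 0.7200 / 0.3025.
Δx_S = 0.7200 × (+40) / 0.3025 = 28.80 / 0.3025 ≈ 95.2.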